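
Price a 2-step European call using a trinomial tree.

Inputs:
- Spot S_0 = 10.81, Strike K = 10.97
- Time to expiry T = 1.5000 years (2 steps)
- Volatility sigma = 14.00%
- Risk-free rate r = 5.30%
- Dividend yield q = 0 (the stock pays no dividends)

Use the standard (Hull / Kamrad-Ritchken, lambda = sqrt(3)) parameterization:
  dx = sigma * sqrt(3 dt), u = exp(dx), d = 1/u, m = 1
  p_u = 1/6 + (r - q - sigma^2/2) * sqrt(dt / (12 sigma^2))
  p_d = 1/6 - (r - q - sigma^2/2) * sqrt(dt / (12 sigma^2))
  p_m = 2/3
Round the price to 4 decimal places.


dt = T/N = 0.750000; dx = sigma*sqrt(3*dt) = 0.210000
u = exp(dx) = 1.233678; d = 1/u = 0.810584
p_u = 0.243810, p_m = 0.666667, p_d = 0.089524
Discount per step: exp(-r*dt) = 0.961030
Stock lattice S(k, j) with j the centered position index:
  k=0: S(0,+0) = 10.8100
  k=1: S(1,-1) = 8.7624; S(1,+0) = 10.8100; S(1,+1) = 13.3361
  k=2: S(2,-2) = 7.1027; S(2,-1) = 8.7624; S(2,+0) = 10.8100; S(2,+1) = 13.3361; S(2,+2) = 16.4524
Terminal payoffs V(N, j) = max(S_T - K, 0):
  V(2,-2) = 0.000000; V(2,-1) = 0.000000; V(2,+0) = 0.000000; V(2,+1) = 2.366060; V(2,+2) = 5.482404
Backward induction: V(k, j) = exp(-r*dt) * [p_u * V(k+1, j+1) + p_m * V(k+1, j) + p_d * V(k+1, j-1)]
  V(1,-1) = exp(-r*dt) * [p_u*0.000000 + p_m*0.000000 + p_d*0.000000] = 0.000000
  V(1,+0) = exp(-r*dt) * [p_u*2.366060 + p_m*0.000000 + p_d*0.000000] = 0.554387
  V(1,+1) = exp(-r*dt) * [p_u*5.482404 + p_m*2.366060 + p_d*0.000000] = 2.800475
  V(0,+0) = exp(-r*dt) * [p_u*2.800475 + p_m*0.554387 + p_d*0.000000] = 1.011362

Answer: Price = V(0,0) = 1.0114


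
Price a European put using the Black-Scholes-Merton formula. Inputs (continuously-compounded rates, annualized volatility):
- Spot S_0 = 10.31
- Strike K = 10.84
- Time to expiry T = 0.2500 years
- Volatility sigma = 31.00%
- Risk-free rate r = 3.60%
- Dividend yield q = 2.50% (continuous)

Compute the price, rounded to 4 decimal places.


d1 = (ln(S/K) + (r - q + 0.5*sigma^2) * T) / (sigma * sqrt(T)) = -0.22816902
d2 = d1 - sigma * sqrt(T) = -0.38316902
exp(-rT) = 0.99104038; exp(-qT) = 0.99376949
P = K * exp(-rT) * N(-d2) - S_0 * exp(-qT) * N(-d1)
N(-d1) = 0.59024258; N(-d2) = 0.64920278
P = 10.8400 * 0.99104038 * 0.64920278 - 10.3100 * 0.99376949 * 0.59024258 = 0.9268

Answer: Price = 0.9268


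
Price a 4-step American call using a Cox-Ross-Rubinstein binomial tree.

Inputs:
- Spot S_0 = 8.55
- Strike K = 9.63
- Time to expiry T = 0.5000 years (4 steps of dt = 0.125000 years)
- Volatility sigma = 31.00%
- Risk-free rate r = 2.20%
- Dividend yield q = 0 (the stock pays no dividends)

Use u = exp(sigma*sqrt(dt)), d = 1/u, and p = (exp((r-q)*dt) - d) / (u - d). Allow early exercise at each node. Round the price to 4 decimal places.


dt = T/N = 0.125000
u = exp(sigma*sqrt(dt)) = 1.115833; d = 1/u = 0.896191
p = (exp((r-q)*dt) - d) / (u - d) = 0.485165
Discount per step: exp(-r*dt) = 0.997254
Stock lattice S(k, i) with i counting down-moves:
  k=0: S(0,0) = 8.5500
  k=1: S(1,0) = 9.5404; S(1,1) = 7.6624
  k=2: S(2,0) = 10.6455; S(2,1) = 8.5500; S(2,2) = 6.8670
  k=3: S(3,0) = 11.8786; S(3,1) = 9.5404; S(3,2) = 7.6624; S(3,3) = 6.1541
  k=4: S(4,0) = 13.2545; S(4,1) = 10.6455; S(4,2) = 8.5500; S(4,3) = 6.8670; S(4,4) = 5.5153
Terminal payoffs V(N, i) = max(S_T - K, 0):
  V(4,0) = 3.624505; V(4,1) = 1.015469; V(4,2) = 0.000000; V(4,3) = 0.000000; V(4,4) = 0.000000
Backward induction: V(k, i) = exp(-r*dt) * [p * V(k+1, i) + (1-p) * V(k+1, i+1)]; then take max(V_cont, immediate exercise) for American.
  V(3,0) = exp(-r*dt) * [p*3.624505 + (1-p)*1.015469] = 2.275016; exercise = 2.248570; V(3,0) = max -> 2.275016
  V(3,1) = exp(-r*dt) * [p*1.015469 + (1-p)*0.000000] = 0.491317; exercise = 0.000000; V(3,1) = max -> 0.491317
  V(3,2) = exp(-r*dt) * [p*0.000000 + (1-p)*0.000000] = 0.000000; exercise = 0.000000; V(3,2) = max -> 0.000000
  V(3,3) = exp(-r*dt) * [p*0.000000 + (1-p)*0.000000] = 0.000000; exercise = 0.000000; V(3,3) = max -> 0.000000
  V(2,0) = exp(-r*dt) * [p*2.275016 + (1-p)*0.491317] = 1.352979; exercise = 1.015469; V(2,0) = max -> 1.352979
  V(2,1) = exp(-r*dt) * [p*0.491317 + (1-p)*0.000000] = 0.237715; exercise = 0.000000; V(2,1) = max -> 0.237715
  V(2,2) = exp(-r*dt) * [p*0.000000 + (1-p)*0.000000] = 0.000000; exercise = 0.000000; V(2,2) = max -> 0.000000
  V(1,0) = exp(-r*dt) * [p*1.352979 + (1-p)*0.237715] = 0.776663; exercise = 0.000000; V(1,0) = max -> 0.776663
  V(1,1) = exp(-r*dt) * [p*0.237715 + (1-p)*0.000000] = 0.115014; exercise = 0.000000; V(1,1) = max -> 0.115014
  V(0,0) = exp(-r*dt) * [p*0.776663 + (1-p)*0.115014] = 0.434825; exercise = 0.000000; V(0,0) = max -> 0.434825

Answer: Price = V(0,0) = 0.4348


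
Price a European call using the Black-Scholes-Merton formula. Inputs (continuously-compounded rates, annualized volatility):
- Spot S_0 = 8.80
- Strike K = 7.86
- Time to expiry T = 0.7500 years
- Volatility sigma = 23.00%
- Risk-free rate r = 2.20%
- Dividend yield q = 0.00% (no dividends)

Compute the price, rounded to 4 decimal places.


d1 = (ln(S/K) + (r - q + 0.5*sigma^2) * T) / (sigma * sqrt(T)) = 0.74956439
d2 = d1 - sigma * sqrt(T) = 0.55037855
exp(-rT) = 0.98363538; exp(-qT) = 1.00000000
C = S_0 * exp(-qT) * N(d1) - K * exp(-rT) * N(d2)
N(d1) = 0.77324145; N(d2) = 0.70897012
C = 8.8000 * 1.00000000 * 0.77324145 - 7.8600 * 0.98363538 * 0.70897012 = 1.3232

Answer: Price = 1.3232


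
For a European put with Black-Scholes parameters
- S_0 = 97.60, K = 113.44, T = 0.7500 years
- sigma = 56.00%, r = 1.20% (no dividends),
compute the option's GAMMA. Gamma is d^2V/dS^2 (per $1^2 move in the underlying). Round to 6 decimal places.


d1 = -0.0490676990; d2 = -0.5340419251
phi(d1) = 0.3984623148; exp(-qT) = 1.0000000000; exp(-rT) = 0.9910403788
Gamma = exp(-qT) * phi(d1) / (S * sigma * sqrt(T)) = 1.0000000000 * 0.3984623148 / (97.6000 * 0.5600 * 0.8660254038) = 0.008418

Answer: Gamma = 0.008418


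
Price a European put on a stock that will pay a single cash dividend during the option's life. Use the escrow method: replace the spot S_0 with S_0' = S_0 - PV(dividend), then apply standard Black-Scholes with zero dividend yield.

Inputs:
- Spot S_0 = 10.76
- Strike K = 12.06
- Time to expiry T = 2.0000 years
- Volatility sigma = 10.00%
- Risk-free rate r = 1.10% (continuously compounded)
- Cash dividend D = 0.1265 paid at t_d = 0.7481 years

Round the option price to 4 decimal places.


PV(D) = D * exp(-r * t_d) = 0.1265 * 0.99180467 = 0.12546329
S_0' = S_0 - PV(D) = 10.7600 - 0.12546329 = 10.63453671
d1 = (ln(S_0'/K) + (r + sigma^2/2)*T) / (sigma*sqrt(T)) = -0.66317640
d2 = d1 - sigma*sqrt(T) = -0.80459776
exp(-rT) = 0.97824024
N(-d1) = 0.74639121; N(-d2) = 0.78947408
P = K * exp(-rT) * N(-d2) - S_0' * N(-d1) = 12.0600 * 0.97824024 * 0.78947408 - 10.63453671 * 0.74639121 = 1.3764

Answer: Price = 1.3764


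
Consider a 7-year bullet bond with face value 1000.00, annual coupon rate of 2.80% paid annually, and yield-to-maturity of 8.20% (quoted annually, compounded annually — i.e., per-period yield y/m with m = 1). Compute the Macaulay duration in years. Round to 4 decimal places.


Coupon per period c = face * coupon_rate / m = 28.000000
Periods per year m = 1; per-period yield y/m = 0.082000
Number of cashflows N = 7
Cashflows (t years, CF_t, discount factor 1/(1+y/m)^(m*t), PV):
  t = 1.0000: CF_t = 28.000000, DF = 0.924214, PV = 25.878004
  t = 2.0000: CF_t = 28.000000, DF = 0.854172, PV = 23.916824
  t = 3.0000: CF_t = 28.000000, DF = 0.789438, PV = 22.104274
  t = 4.0000: CF_t = 28.000000, DF = 0.729610, PV = 20.429088
  t = 5.0000: CF_t = 28.000000, DF = 0.674316, PV = 18.880858
  t = 6.0000: CF_t = 28.000000, DF = 0.623213, PV = 17.449961
  t = 7.0000: CF_t = 1028.000000, DF = 0.575982, PV = 592.109855
Price P = sum_t PV_t = 720.768864
Macaulay numerator sum_t t * PV_t:
  t * PV_t at t = 1.0000: 25.878004
  t * PV_t at t = 2.0000: 47.833648
  t * PV_t at t = 3.0000: 66.312821
  t * PV_t at t = 4.0000: 81.716354
  t * PV_t at t = 5.0000: 94.404290
  t * PV_t at t = 6.0000: 104.699767
  t * PV_t at t = 7.0000: 4144.768983
Macaulay duration D = (sum_t t * PV_t) / P = 4565.613867 / 720.768864 = 6.334366

Answer: Macaulay duration = 6.3344 years


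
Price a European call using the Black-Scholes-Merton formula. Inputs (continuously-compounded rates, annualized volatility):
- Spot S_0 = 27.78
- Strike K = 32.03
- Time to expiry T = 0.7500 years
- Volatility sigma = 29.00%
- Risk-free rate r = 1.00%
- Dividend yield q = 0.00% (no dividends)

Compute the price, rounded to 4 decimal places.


d1 = (ln(S/K) + (r - q + 0.5*sigma^2) * T) / (sigma * sqrt(T)) = -0.41138845
d2 = d1 - sigma * sqrt(T) = -0.66253582
exp(-rT) = 0.99252805; exp(-qT) = 1.00000000
C = S_0 * exp(-qT) * N(d1) - K * exp(-rT) * N(d2)
N(d1) = 0.34039386; N(d2) = 0.25381394
C = 27.7800 * 1.00000000 * 0.34039386 - 32.0300 * 0.99252805 * 0.25381394 = 1.3872

Answer: Price = 1.3872


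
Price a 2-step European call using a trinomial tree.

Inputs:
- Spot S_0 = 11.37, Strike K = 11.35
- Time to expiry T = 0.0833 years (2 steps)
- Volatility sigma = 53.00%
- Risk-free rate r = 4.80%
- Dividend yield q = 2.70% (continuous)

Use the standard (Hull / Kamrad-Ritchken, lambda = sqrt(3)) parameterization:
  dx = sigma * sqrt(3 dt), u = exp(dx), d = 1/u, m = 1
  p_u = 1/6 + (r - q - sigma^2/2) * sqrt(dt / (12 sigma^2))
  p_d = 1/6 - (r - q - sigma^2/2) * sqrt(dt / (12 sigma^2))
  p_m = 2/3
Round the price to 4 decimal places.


dt = T/N = 0.041650; dx = sigma*sqrt(3*dt) = 0.187346
u = exp(dx) = 1.206044; d = 1/u = 0.829157
p_u = 0.153389, p_m = 0.666667, p_d = 0.179944
Discount per step: exp(-r*dt) = 0.998003
Stock lattice S(k, j) with j the centered position index:
  k=0: S(0,+0) = 11.3700
  k=1: S(1,-1) = 9.4275; S(1,+0) = 11.3700; S(1,+1) = 13.7127
  k=2: S(2,-2) = 7.8169; S(2,-1) = 9.4275; S(2,+0) = 11.3700; S(2,+1) = 13.7127; S(2,+2) = 16.5382
Terminal payoffs V(N, j) = max(S_T - K, 0):
  V(2,-2) = 0.000000; V(2,-1) = 0.000000; V(2,+0) = 0.020000; V(2,+1) = 2.362723; V(2,+2) = 5.188152
Backward induction: V(k, j) = exp(-r*dt) * [p_u * V(k+1, j+1) + p_m * V(k+1, j) + p_d * V(k+1, j-1)]
  V(1,-1) = exp(-r*dt) * [p_u*0.020000 + p_m*0.000000 + p_d*0.000000] = 0.003062
  V(1,+0) = exp(-r*dt) * [p_u*2.362723 + p_m*0.020000 + p_d*0.000000] = 0.374998
  V(1,+1) = exp(-r*dt) * [p_u*5.188152 + p_m*2.362723 + p_d*0.020000] = 2.369810
  V(0,+0) = exp(-r*dt) * [p_u*2.369810 + p_m*0.374998 + p_d*0.003062] = 0.612826

Answer: Price = V(0,0) = 0.6128


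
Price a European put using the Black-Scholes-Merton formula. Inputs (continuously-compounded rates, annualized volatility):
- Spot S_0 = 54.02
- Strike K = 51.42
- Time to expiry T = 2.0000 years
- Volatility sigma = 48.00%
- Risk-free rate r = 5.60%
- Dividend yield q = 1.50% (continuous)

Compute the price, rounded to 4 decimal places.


d1 = (ln(S/K) + (r - q + 0.5*sigma^2) * T) / (sigma * sqrt(T)) = 0.53287441
d2 = d1 - sigma * sqrt(T) = -0.14594810
exp(-rT) = 0.89404426; exp(-qT) = 0.97044553
P = K * exp(-rT) * N(-d2) - S_0 * exp(-qT) * N(-d1)
N(-d1) = 0.29706026; N(-d2) = 0.55801882
P = 51.4200 * 0.89404426 * 0.55801882 - 54.0200 * 0.97044553 * 0.29706026 = 10.0802

Answer: Price = 10.0802


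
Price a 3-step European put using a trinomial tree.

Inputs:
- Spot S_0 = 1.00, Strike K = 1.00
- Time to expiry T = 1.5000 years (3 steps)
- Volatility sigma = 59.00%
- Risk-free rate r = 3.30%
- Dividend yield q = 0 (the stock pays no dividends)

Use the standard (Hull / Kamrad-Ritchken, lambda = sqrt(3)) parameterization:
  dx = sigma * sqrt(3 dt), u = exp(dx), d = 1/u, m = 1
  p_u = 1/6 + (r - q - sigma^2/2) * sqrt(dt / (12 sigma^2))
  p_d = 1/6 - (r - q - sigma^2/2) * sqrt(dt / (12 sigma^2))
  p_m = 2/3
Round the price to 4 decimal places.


dt = T/N = 0.500000; dx = sigma*sqrt(3*dt) = 0.722599
u = exp(dx) = 2.059781; d = 1/u = 0.485489
p_u = 0.117867, p_m = 0.666667, p_d = 0.215466
Discount per step: exp(-r*dt) = 0.983635
Stock lattice S(k, j) with j the centered position index:
  k=0: S(0,+0) = 1.0000
  k=1: S(1,-1) = 0.4855; S(1,+0) = 1.0000; S(1,+1) = 2.0598
  k=2: S(2,-2) = 0.2357; S(2,-1) = 0.4855; S(2,+0) = 1.0000; S(2,+1) = 2.0598; S(2,+2) = 4.2427
  k=3: S(3,-3) = 0.1144; S(3,-2) = 0.2357; S(3,-1) = 0.4855; S(3,+0) = 1.0000; S(3,+1) = 2.0598; S(3,+2) = 4.2427; S(3,+3) = 8.7390
Terminal payoffs V(N, j) = max(K - S_T, 0):
  V(3,-3) = 0.885571; V(3,-2) = 0.764301; V(3,-1) = 0.514511; V(3,+0) = 0.000000; V(3,+1) = 0.000000; V(3,+2) = 0.000000; V(3,+3) = 0.000000
Backward induction: V(k, j) = exp(-r*dt) * [p_u * V(k+1, j+1) + p_m * V(k+1, j) + p_d * V(k+1, j-1)]
  V(2,-2) = exp(-r*dt) * [p_u*0.514511 + p_m*0.764301 + p_d*0.885571] = 0.748535
  V(2,-1) = exp(-r*dt) * [p_u*0.000000 + p_m*0.514511 + p_d*0.764301] = 0.499380
  V(2,+0) = exp(-r*dt) * [p_u*0.000000 + p_m*0.000000 + p_d*0.514511] = 0.109046
  V(2,+1) = exp(-r*dt) * [p_u*0.000000 + p_m*0.000000 + p_d*0.000000] = 0.000000
  V(2,+2) = exp(-r*dt) * [p_u*0.000000 + p_m*0.000000 + p_d*0.000000] = 0.000000
  V(1,-1) = exp(-r*dt) * [p_u*0.109046 + p_m*0.499380 + p_d*0.748535] = 0.498759
  V(1,+0) = exp(-r*dt) * [p_u*0.000000 + p_m*0.109046 + p_d*0.499380] = 0.177346
  V(1,+1) = exp(-r*dt) * [p_u*0.000000 + p_m*0.000000 + p_d*0.109046] = 0.023111
  V(0,+0) = exp(-r*dt) * [p_u*0.023111 + p_m*0.177346 + p_d*0.498759] = 0.224683

Answer: Price = V(0,0) = 0.2247


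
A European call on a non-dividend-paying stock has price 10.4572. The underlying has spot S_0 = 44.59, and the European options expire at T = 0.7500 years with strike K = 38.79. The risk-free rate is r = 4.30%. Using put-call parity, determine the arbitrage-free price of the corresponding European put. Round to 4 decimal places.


Put-call parity: C - P = S_0 * exp(-qT) - K * exp(-rT).
S_0 * exp(-qT) = 44.5900 * 1.00000000 = 44.59000000
K * exp(-rT) = 38.7900 * 0.96826449 = 37.55897940
P = C - S*exp(-qT) + K*exp(-rT)
P = 10.4572 - 44.59000000 + 37.55897940 = 3.4262

Answer: Put price = 3.4262


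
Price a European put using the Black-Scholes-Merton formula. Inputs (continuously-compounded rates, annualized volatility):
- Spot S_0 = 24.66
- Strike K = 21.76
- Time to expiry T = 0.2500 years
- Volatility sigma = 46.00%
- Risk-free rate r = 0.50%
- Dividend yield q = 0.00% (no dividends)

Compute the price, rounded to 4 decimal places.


Answer: Price = 0.9709

Derivation:
d1 = (ln(S/K) + (r - q + 0.5*sigma^2) * T) / (sigma * sqrt(T)) = 0.66438729
d2 = d1 - sigma * sqrt(T) = 0.43438729
exp(-rT) = 0.99875078; exp(-qT) = 1.00000000
P = K * exp(-rT) * N(-d2) - S_0 * exp(-qT) * N(-d1)
N(-d1) = 0.25322123; N(-d2) = 0.33200361
P = 21.7600 * 0.99875078 * 0.33200361 - 24.6600 * 1.00000000 * 0.25322123 = 0.9709


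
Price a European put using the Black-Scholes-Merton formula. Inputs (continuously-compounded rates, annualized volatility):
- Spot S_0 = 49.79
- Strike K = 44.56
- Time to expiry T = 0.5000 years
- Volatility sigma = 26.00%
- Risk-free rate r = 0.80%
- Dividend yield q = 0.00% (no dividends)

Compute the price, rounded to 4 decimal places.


d1 = (ln(S/K) + (r - q + 0.5*sigma^2) * T) / (sigma * sqrt(T)) = 0.71731939
d2 = d1 - sigma * sqrt(T) = 0.53347163
exp(-rT) = 0.99600799; exp(-qT) = 1.00000000
P = K * exp(-rT) * N(-d2) - S_0 * exp(-qT) * N(-d1)
N(-d1) = 0.23658852; N(-d2) = 0.29685357
P = 44.5600 * 0.99600799 * 0.29685357 - 49.7900 * 1.00000000 * 0.23658852 = 1.3952

Answer: Price = 1.3952


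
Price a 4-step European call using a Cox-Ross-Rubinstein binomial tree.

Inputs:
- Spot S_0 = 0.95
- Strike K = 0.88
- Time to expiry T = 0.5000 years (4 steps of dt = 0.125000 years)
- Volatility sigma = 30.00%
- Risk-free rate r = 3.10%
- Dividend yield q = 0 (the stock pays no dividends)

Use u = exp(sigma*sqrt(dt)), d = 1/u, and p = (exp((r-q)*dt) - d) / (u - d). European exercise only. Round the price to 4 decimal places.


Answer: Price = V(0,0) = 0.1289

Derivation:
dt = T/N = 0.125000
u = exp(sigma*sqrt(dt)) = 1.111895; d = 1/u = 0.899365
p = (exp((r-q)*dt) - d) / (u - d) = 0.491776
Discount per step: exp(-r*dt) = 0.996132
Stock lattice S(k, i) with i counting down-moves:
  k=0: S(0,0) = 0.9500
  k=1: S(1,0) = 1.0563; S(1,1) = 0.8544
  k=2: S(2,0) = 1.1745; S(2,1) = 0.9500; S(2,2) = 0.7684
  k=3: S(3,0) = 1.3059; S(3,1) = 1.0563; S(3,2) = 0.8544; S(3,3) = 0.6911
  k=4: S(4,0) = 1.4520; S(4,1) = 1.1745; S(4,2) = 0.9500; S(4,3) = 0.7684; S(4,4) = 0.6215
Terminal payoffs V(N, i) = max(S_T - K, 0):
  V(4,0) = 0.572042; V(4,1) = 0.294496; V(4,2) = 0.070000; V(4,3) = 0.000000; V(4,4) = 0.000000
Backward induction: V(k, i) = exp(-r*dt) * [p * V(k+1, i) + (1-p) * V(k+1, i+1)].
  V(3,0) = exp(-r*dt) * [p*0.572042 + (1-p)*0.294496] = 0.429319
  V(3,1) = exp(-r*dt) * [p*0.294496 + (1-p)*0.070000] = 0.179704
  V(3,2) = exp(-r*dt) * [p*0.070000 + (1-p)*0.000000] = 0.034291
  V(3,3) = exp(-r*dt) * [p*0.000000 + (1-p)*0.000000] = 0.000000
  V(2,0) = exp(-r*dt) * [p*0.429319 + (1-p)*0.179704] = 0.301289
  V(2,1) = exp(-r*dt) * [p*0.179704 + (1-p)*0.034291] = 0.105393
  V(2,2) = exp(-r*dt) * [p*0.034291 + (1-p)*0.000000] = 0.016798
  V(1,0) = exp(-r*dt) * [p*0.301289 + (1-p)*0.105393] = 0.200950
  V(1,1) = exp(-r*dt) * [p*0.105393 + (1-p)*0.016798] = 0.060133
  V(0,0) = exp(-r*dt) * [p*0.200950 + (1-p)*0.060133] = 0.128883


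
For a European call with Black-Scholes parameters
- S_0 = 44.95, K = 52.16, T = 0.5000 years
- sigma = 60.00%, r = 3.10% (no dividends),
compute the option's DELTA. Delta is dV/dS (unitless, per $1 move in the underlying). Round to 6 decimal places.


Answer: Delta = 0.459387

Derivation:
d1 = -0.1019769523; d2 = -0.5262410210
phi(d1) = 0.3968733040; exp(-qT) = 1.0000000000; exp(-rT) = 0.9846195068
N(d1) = 0.4593874845
Delta = exp(-qT) * N(d1) = 1.0000000000 * 0.4593874845 = 0.459387


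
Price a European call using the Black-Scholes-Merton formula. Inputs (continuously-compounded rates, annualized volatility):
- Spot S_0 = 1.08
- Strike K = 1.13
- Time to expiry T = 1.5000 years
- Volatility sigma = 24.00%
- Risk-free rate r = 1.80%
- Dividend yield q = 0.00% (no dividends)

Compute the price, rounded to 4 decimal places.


Answer: Price = 0.1176

Derivation:
d1 = (ln(S/K) + (r - q + 0.5*sigma^2) * T) / (sigma * sqrt(T)) = 0.08485920
d2 = d1 - sigma * sqrt(T) = -0.20907957
exp(-rT) = 0.97336124; exp(-qT) = 1.00000000
C = S_0 * exp(-qT) * N(d1) - K * exp(-rT) * N(d2)
N(d1) = 0.53381334; N(d2) = 0.41719306
C = 1.0800 * 1.00000000 * 0.53381334 - 1.1300 * 0.97336124 * 0.41719306 = 0.1176


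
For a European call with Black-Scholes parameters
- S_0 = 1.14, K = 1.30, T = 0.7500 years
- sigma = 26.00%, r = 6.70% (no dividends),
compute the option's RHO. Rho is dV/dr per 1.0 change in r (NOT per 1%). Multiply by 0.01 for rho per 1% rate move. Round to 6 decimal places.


Answer: Rho = 0.295053

Derivation:
d1 = -0.2475322753; d2 = -0.4726988803
phi(d1) = 0.3869055599; exp(-qT) = 1.0000000000; exp(-rT) = 0.9509916469
N(d2) = 0.3182140128
Rho = K*T*exp(-rT)*N(d2) = 1.3000 * 0.7500 * 0.9509916469 * 0.3182140128 = 0.295053


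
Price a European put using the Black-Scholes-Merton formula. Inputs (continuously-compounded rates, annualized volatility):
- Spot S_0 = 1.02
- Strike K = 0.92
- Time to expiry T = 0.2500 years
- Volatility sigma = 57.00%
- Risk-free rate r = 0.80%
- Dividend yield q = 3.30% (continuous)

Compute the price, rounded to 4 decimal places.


Answer: Price = 0.0688

Derivation:
d1 = (ln(S/K) + (r - q + 0.5*sigma^2) * T) / (sigma * sqrt(T)) = 0.48262013
d2 = d1 - sigma * sqrt(T) = 0.19762013
exp(-rT) = 0.99800200; exp(-qT) = 0.99178394
P = K * exp(-rT) * N(-d2) - S_0 * exp(-qT) * N(-d1)
N(-d1) = 0.31468274; N(-d2) = 0.42167114
P = 0.9200 * 0.99800200 * 0.42167114 - 1.0200 * 0.99178394 * 0.31468274 = 0.0688


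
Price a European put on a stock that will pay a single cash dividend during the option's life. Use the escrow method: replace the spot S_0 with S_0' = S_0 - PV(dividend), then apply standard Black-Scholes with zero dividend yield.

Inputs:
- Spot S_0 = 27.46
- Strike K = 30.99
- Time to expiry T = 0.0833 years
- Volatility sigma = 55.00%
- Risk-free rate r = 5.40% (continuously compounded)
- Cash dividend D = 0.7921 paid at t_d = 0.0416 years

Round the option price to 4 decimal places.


Answer: Price = 4.6232

Derivation:
PV(D) = D * exp(-r * t_d) = 0.7921 * 0.99775612 = 0.79032262
S_0' = S_0 - PV(D) = 27.4600 - 0.79032262 = 26.66967738
d1 = (ln(S_0'/K) + (r + sigma^2/2)*T) / (sigma*sqrt(T)) = -0.83810236
d2 = d1 - sigma*sqrt(T) = -0.99684193
exp(-rT) = 0.99551190
N(-d1) = 0.79901339; N(-d2) = 0.84057938
P = K * exp(-rT) * N(-d2) - S_0' * N(-d1) = 30.9900 * 0.99551190 * 0.84057938 - 26.66967738 * 0.79901339 = 4.6232


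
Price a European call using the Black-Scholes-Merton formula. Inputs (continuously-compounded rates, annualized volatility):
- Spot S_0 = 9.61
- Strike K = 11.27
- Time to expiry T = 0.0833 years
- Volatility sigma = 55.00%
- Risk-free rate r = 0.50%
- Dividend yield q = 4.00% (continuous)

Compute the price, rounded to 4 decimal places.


Answer: Price = 0.1314

Derivation:
d1 = (ln(S/K) + (r - q + 0.5*sigma^2) * T) / (sigma * sqrt(T)) = -0.94277995
d2 = d1 - sigma * sqrt(T) = -1.10151951
exp(-rT) = 0.99958359; exp(-qT) = 0.99667354
C = S_0 * exp(-qT) * N(d1) - K * exp(-rT) * N(d2)
N(d1) = 0.17289674; N(d2) = 0.13533531
C = 9.6100 * 0.99667354 * 0.17289674 - 11.2700 * 0.99958359 * 0.13533531 = 0.1314


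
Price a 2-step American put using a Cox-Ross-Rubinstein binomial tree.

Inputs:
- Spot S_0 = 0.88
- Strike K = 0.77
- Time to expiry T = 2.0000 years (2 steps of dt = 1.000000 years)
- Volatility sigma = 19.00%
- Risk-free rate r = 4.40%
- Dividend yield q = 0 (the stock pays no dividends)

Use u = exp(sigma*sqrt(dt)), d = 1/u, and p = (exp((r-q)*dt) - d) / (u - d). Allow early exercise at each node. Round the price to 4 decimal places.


Answer: Price = V(0,0) = 0.0284

Derivation:
dt = T/N = 1.000000
u = exp(sigma*sqrt(dt)) = 1.209250; d = 1/u = 0.826959
p = (exp((r-q)*dt) - d) / (u - d) = 0.570308
Discount per step: exp(-r*dt) = 0.956954
Stock lattice S(k, i) with i counting down-moves:
  k=0: S(0,0) = 0.8800
  k=1: S(1,0) = 1.0641; S(1,1) = 0.7277
  k=2: S(2,0) = 1.2868; S(2,1) = 0.8800; S(2,2) = 0.6018
Terminal payoffs V(N, i) = max(K - S_T, 0):
  V(2,0) = 0.000000; V(2,1) = 0.000000; V(2,2) = 0.168202
Backward induction: V(k, i) = exp(-r*dt) * [p * V(k+1, i) + (1-p) * V(k+1, i+1)]; then take max(V_cont, immediate exercise) for American.
  V(1,0) = exp(-r*dt) * [p*0.000000 + (1-p)*0.000000] = 0.000000; exercise = 0.000000; V(1,0) = max -> 0.000000
  V(1,1) = exp(-r*dt) * [p*0.000000 + (1-p)*0.168202] = 0.069164; exercise = 0.042276; V(1,1) = max -> 0.069164
  V(0,0) = exp(-r*dt) * [p*0.000000 + (1-p)*0.069164] = 0.028440; exercise = 0.000000; V(0,0) = max -> 0.028440


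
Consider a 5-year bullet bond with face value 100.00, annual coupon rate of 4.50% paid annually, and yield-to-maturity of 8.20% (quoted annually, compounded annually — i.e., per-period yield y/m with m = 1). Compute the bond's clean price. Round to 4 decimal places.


Answer: Price = 85.3045

Derivation:
Coupon per period c = face * coupon_rate / m = 4.500000
Periods per year m = 1; per-period yield y/m = 0.082000
Number of cashflows N = 5
Cashflows (t years, CF_t, discount factor 1/(1+y/m)^(m*t), PV):
  t = 1.0000: CF_t = 4.500000, DF = 0.924214, PV = 4.158965
  t = 2.0000: CF_t = 4.500000, DF = 0.854172, PV = 3.843775
  t = 3.0000: CF_t = 4.500000, DF = 0.789438, PV = 3.552473
  t = 4.0000: CF_t = 4.500000, DF = 0.729610, PV = 3.283246
  t = 5.0000: CF_t = 104.500000, DF = 0.674316, PV = 70.466060
Price P = sum_t PV_t = 85.304519


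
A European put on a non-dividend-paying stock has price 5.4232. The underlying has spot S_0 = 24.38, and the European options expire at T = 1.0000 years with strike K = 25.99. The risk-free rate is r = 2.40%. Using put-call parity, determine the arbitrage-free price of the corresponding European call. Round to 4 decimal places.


Put-call parity: C - P = S_0 * exp(-qT) - K * exp(-rT).
S_0 * exp(-qT) = 24.3800 * 1.00000000 = 24.38000000
K * exp(-rT) = 25.9900 * 0.97628571 = 25.37366560
C = P + S*exp(-qT) - K*exp(-rT)
C = 5.4232 + 24.38000000 - 25.37366560 = 4.4295

Answer: Call price = 4.4295


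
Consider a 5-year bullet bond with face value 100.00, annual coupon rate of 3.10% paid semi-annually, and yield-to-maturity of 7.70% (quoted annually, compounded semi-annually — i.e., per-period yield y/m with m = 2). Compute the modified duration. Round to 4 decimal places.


Coupon per period c = face * coupon_rate / m = 1.550000
Periods per year m = 2; per-period yield y/m = 0.038500
Number of cashflows N = 10
Cashflows (t years, CF_t, discount factor 1/(1+y/m)^(m*t), PV):
  t = 0.5000: CF_t = 1.550000, DF = 0.962927, PV = 1.492537
  t = 1.0000: CF_t = 1.550000, DF = 0.927229, PV = 1.437205
  t = 1.5000: CF_t = 1.550000, DF = 0.892854, PV = 1.383924
  t = 2.0000: CF_t = 1.550000, DF = 0.859754, PV = 1.332618
  t = 2.5000: CF_t = 1.550000, DF = 0.827880, PV = 1.283214
  t = 3.0000: CF_t = 1.550000, DF = 0.797188, PV = 1.235642
  t = 3.5000: CF_t = 1.550000, DF = 0.767635, PV = 1.189833
  t = 4.0000: CF_t = 1.550000, DF = 0.739176, PV = 1.145723
  t = 4.5000: CF_t = 1.550000, DF = 0.711773, PV = 1.103248
  t = 5.0000: CF_t = 101.550000, DF = 0.685386, PV = 69.600910
Price P = sum_t PV_t = 81.204856
First compute Macaulay numerator sum_t t * PV_t:
  t * PV_t at t = 0.5000: 0.746269
  t * PV_t at t = 1.0000: 1.437205
  t * PV_t at t = 1.5000: 2.075886
  t * PV_t at t = 2.0000: 2.665236
  t * PV_t at t = 2.5000: 3.208036
  t * PV_t at t = 3.0000: 3.706926
  t * PV_t at t = 3.5000: 4.164417
  t * PV_t at t = 4.0000: 4.582893
  t * PV_t at t = 4.5000: 4.964616
  t * PV_t at t = 5.0000: 348.004551
Macaulay duration D = 375.556035 / 81.204856 = 4.624798
Modified duration = D / (1 + y/m) = 4.624798 / (1 + 0.038500) = 4.453344

Answer: Modified duration = 4.4533


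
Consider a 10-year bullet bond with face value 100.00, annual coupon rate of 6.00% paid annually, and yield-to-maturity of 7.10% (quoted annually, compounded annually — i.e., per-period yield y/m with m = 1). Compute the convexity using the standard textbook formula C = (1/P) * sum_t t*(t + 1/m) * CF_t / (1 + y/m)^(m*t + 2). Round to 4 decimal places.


Answer: Convexity = 67.1314

Derivation:
Coupon per period c = face * coupon_rate / m = 6.000000
Periods per year m = 1; per-period yield y/m = 0.071000
Number of cashflows N = 10
Cashflows (t years, CF_t, discount factor 1/(1+y/m)^(m*t), PV):
  t = 1.0000: CF_t = 6.000000, DF = 0.933707, PV = 5.602241
  t = 2.0000: CF_t = 6.000000, DF = 0.871808, PV = 5.230851
  t = 3.0000: CF_t = 6.000000, DF = 0.814013, PV = 4.884081
  t = 4.0000: CF_t = 6.000000, DF = 0.760050, PV = 4.560300
  t = 5.0000: CF_t = 6.000000, DF = 0.709664, PV = 4.257983
  t = 6.0000: CF_t = 6.000000, DF = 0.662618, PV = 3.975708
  t = 7.0000: CF_t = 6.000000, DF = 0.618691, PV = 3.712145
  t = 8.0000: CF_t = 6.000000, DF = 0.577676, PV = 3.466055
  t = 9.0000: CF_t = 6.000000, DF = 0.539380, PV = 3.236279
  t = 10.0000: CF_t = 106.000000, DF = 0.503623, PV = 53.384006
Price P = sum_t PV_t = 92.309647
Convexity numerator sum_t t*(t + 1/m) * CF_t / (1+y/m)^(m*t + 2):
  t = 1.0000: term = 9.768162
  t = 2.0000: term = 27.361797
  t = 3.0000: term = 51.095793
  t = 4.0000: term = 79.514150
  t = 5.0000: term = 111.364356
  t = 6.0000: term = 145.574321
  t = 7.0000: term = 181.231648
  t = 8.0000: term = 217.565004
  t = 9.0000: term = 253.927409
  t = 10.0000: term = 5119.468798
Convexity = (1/P) * sum = 6196.871437 / 92.309647 = 67.131352


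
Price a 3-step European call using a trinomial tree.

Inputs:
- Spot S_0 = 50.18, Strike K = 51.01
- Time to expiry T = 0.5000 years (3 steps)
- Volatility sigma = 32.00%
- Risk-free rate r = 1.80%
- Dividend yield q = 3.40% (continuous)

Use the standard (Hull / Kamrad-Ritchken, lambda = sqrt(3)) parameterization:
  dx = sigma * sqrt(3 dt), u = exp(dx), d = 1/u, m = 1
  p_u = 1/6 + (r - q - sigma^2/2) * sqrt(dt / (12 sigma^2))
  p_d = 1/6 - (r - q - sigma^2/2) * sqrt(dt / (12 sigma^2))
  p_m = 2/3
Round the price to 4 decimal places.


dt = T/N = 0.166667; dx = sigma*sqrt(3*dt) = 0.226274
u = exp(dx) = 1.253919; d = 1/u = 0.797499
p_u = 0.141918, p_m = 0.666667, p_d = 0.191415
Discount per step: exp(-r*dt) = 0.997004
Stock lattice S(k, j) with j the centered position index:
  k=0: S(0,+0) = 50.1800
  k=1: S(1,-1) = 40.0185; S(1,+0) = 50.1800; S(1,+1) = 62.9217
  k=2: S(2,-2) = 31.9147; S(2,-1) = 40.0185; S(2,+0) = 50.1800; S(2,+1) = 62.9217; S(2,+2) = 78.8987
  k=3: S(3,-3) = 25.4520; S(3,-2) = 31.9147; S(3,-1) = 40.0185; S(3,+0) = 50.1800; S(3,+1) = 62.9217; S(3,+2) = 78.8987; S(3,+3) = 98.9326
Terminal payoffs V(N, j) = max(S_T - K, 0):
  V(3,-3) = 0.000000; V(3,-2) = 0.000000; V(3,-1) = 0.000000; V(3,+0) = 0.000000; V(3,+1) = 11.911676; V(3,+2) = 27.888710; V(3,+3) = 47.922624
Backward induction: V(k, j) = exp(-r*dt) * [p_u * V(k+1, j+1) + p_m * V(k+1, j) + p_d * V(k+1, j-1)]
  V(2,-2) = exp(-r*dt) * [p_u*0.000000 + p_m*0.000000 + p_d*0.000000] = 0.000000
  V(2,-1) = exp(-r*dt) * [p_u*0.000000 + p_m*0.000000 + p_d*0.000000] = 0.000000
  V(2,+0) = exp(-r*dt) * [p_u*11.911676 + p_m*0.000000 + p_d*0.000000] = 1.685417
  V(2,+1) = exp(-r*dt) * [p_u*27.888710 + p_m*11.911676 + p_d*0.000000] = 11.863382
  V(2,+2) = exp(-r*dt) * [p_u*47.922624 + p_m*27.888710 + p_d*11.911676] = 27.590735
  V(1,-1) = exp(-r*dt) * [p_u*1.685417 + p_m*0.000000 + p_d*0.000000] = 0.238474
  V(1,+0) = exp(-r*dt) * [p_u*11.863382 + p_m*1.685417 + p_d*0.000000] = 2.798828
  V(1,+1) = exp(-r*dt) * [p_u*27.590735 + p_m*11.863382 + p_d*1.685417] = 12.110769
  V(0,+0) = exp(-r*dt) * [p_u*12.110769 + p_m*2.798828 + p_d*0.238474] = 3.619394

Answer: Price = V(0,0) = 3.6194


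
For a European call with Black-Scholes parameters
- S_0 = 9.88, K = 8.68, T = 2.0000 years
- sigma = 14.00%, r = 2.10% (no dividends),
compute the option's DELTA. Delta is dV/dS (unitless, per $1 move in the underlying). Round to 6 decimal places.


d1 = 0.9651552140; d2 = 0.7671653153
phi(d1) = 0.2503987012; exp(-qT) = 1.0000000000; exp(-rT) = 0.9588697806
N(d1) = 0.8327664624
Delta = exp(-qT) * N(d1) = 1.0000000000 * 0.8327664624 = 0.832766

Answer: Delta = 0.832766


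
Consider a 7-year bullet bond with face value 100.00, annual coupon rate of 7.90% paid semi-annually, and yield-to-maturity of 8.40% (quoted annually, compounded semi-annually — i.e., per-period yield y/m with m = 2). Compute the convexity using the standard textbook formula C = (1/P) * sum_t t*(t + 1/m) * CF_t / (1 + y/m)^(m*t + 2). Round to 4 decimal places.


Answer: Convexity = 34.6786

Derivation:
Coupon per period c = face * coupon_rate / m = 3.950000
Periods per year m = 2; per-period yield y/m = 0.042000
Number of cashflows N = 14
Cashflows (t years, CF_t, discount factor 1/(1+y/m)^(m*t), PV):
  t = 0.5000: CF_t = 3.950000, DF = 0.959693, PV = 3.790787
  t = 1.0000: CF_t = 3.950000, DF = 0.921010, PV = 3.637991
  t = 1.5000: CF_t = 3.950000, DF = 0.883887, PV = 3.491354
  t = 2.0000: CF_t = 3.950000, DF = 0.848260, PV = 3.350628
  t = 2.5000: CF_t = 3.950000, DF = 0.814069, PV = 3.215574
  t = 3.0000: CF_t = 3.950000, DF = 0.781257, PV = 3.085963
  t = 3.5000: CF_t = 3.950000, DF = 0.749766, PV = 2.961577
  t = 4.0000: CF_t = 3.950000, DF = 0.719545, PV = 2.842205
  t = 4.5000: CF_t = 3.950000, DF = 0.690543, PV = 2.727644
  t = 5.0000: CF_t = 3.950000, DF = 0.662709, PV = 2.617700
  t = 5.5000: CF_t = 3.950000, DF = 0.635997, PV = 2.512188
  t = 6.0000: CF_t = 3.950000, DF = 0.610362, PV = 2.410929
  t = 6.5000: CF_t = 3.950000, DF = 0.585760, PV = 2.313752
  t = 7.0000: CF_t = 103.950000, DF = 0.562150, PV = 58.435455
Price P = sum_t PV_t = 97.393748
Convexity numerator sum_t t*(t + 1/m) * CF_t / (1+y/m)^(m*t + 2):
  t = 0.5000: term = 1.745677
  t = 1.0000: term = 5.025942
  t = 1.5000: term = 9.646722
  t = 2.0000: term = 15.429817
  t = 2.5000: term = 22.211829
  t = 3.0000: term = 29.843149
  t = 3.5000: term = 38.187011
  t = 4.0000: term = 47.118604
  t = 4.5000: term = 56.524237
  t = 5.0000: term = 66.300555
  t = 5.5000: term = 76.353806
  t = 6.0000: term = 86.599152
  t = 6.5000: term = 96.960023
  t = 7.0000: term = 2825.532413
Convexity = (1/P) * sum = 3377.478935 / 97.393748 = 34.678601


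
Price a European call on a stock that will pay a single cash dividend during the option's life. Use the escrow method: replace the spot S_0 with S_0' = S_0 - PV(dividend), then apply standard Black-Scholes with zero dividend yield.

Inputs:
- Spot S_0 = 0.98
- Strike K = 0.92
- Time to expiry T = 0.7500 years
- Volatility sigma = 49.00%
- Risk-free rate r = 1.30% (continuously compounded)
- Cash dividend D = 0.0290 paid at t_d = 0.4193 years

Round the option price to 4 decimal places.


Answer: Price = 0.1773

Derivation:
PV(D) = D * exp(-r * t_d) = 0.0290 * 0.99456393 = 0.02884235
S_0' = S_0 - PV(D) = 0.9800 - 0.02884235 = 0.95115765
d1 = (ln(S_0'/K) + (r + sigma^2/2)*T) / (sigma*sqrt(T)) = 0.31363940
d2 = d1 - sigma*sqrt(T) = -0.11071305
exp(-rT) = 0.99029738
N(d1) = 0.62310253; N(d2) = 0.45592195
C = S_0' * N(d1) - K * exp(-rT) * N(d2) = 0.95115765 * 0.62310253 - 0.9200 * 0.99029738 * 0.45592195 = 0.1773


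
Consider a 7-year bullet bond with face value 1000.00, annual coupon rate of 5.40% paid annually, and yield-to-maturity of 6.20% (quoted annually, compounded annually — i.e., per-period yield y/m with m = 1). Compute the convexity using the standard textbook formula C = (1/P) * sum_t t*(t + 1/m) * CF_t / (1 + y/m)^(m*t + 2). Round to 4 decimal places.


Coupon per period c = face * coupon_rate / m = 54.000000
Periods per year m = 1; per-period yield y/m = 0.062000
Number of cashflows N = 7
Cashflows (t years, CF_t, discount factor 1/(1+y/m)^(m*t), PV):
  t = 1.0000: CF_t = 54.000000, DF = 0.941620, PV = 50.847458
  t = 2.0000: CF_t = 54.000000, DF = 0.886647, PV = 47.878962
  t = 3.0000: CF_t = 54.000000, DF = 0.834885, PV = 45.083768
  t = 4.0000: CF_t = 54.000000, DF = 0.786144, PV = 42.451759
  t = 5.0000: CF_t = 54.000000, DF = 0.740248, PV = 39.973408
  t = 6.0000: CF_t = 54.000000, DF = 0.697032, PV = 37.639744
  t = 7.0000: CF_t = 1054.000000, DF = 0.656339, PV = 691.781580
Price P = sum_t PV_t = 955.656679
Convexity numerator sum_t t*(t + 1/m) * CF_t / (1+y/m)^(m*t + 2):
  t = 1.0000: term = 90.167537
  t = 2.0000: term = 254.710556
  t = 3.0000: term = 479.680896
  t = 4.0000: term = 752.794877
  t = 5.0000: term = 1063.269601
  t = 6.0000: term = 1401.673673
  t = 7.0000: term = 34348.516689
Convexity = (1/P) * sum = 38390.813828 / 955.656679 = 40.172182

Answer: Convexity = 40.1722


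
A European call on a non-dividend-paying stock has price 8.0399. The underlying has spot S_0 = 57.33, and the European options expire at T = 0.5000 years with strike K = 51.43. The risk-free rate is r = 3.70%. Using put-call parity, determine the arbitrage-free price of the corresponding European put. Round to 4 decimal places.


Put-call parity: C - P = S_0 * exp(-qT) - K * exp(-rT).
S_0 * exp(-qT) = 57.3300 * 1.00000000 = 57.33000000
K * exp(-rT) = 51.4300 * 0.98167007 = 50.48729194
P = C - S*exp(-qT) + K*exp(-rT)
P = 8.0399 - 57.33000000 + 50.48729194 = 1.1972

Answer: Put price = 1.1972


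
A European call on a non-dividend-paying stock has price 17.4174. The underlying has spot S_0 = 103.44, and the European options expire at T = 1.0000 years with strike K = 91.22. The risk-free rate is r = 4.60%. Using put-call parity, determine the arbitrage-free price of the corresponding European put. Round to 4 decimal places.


Answer: Put price = 1.0963

Derivation:
Put-call parity: C - P = S_0 * exp(-qT) - K * exp(-rT).
S_0 * exp(-qT) = 103.4400 * 1.00000000 = 103.44000000
K * exp(-rT) = 91.2200 * 0.95504196 = 87.11892779
P = C - S*exp(-qT) + K*exp(-rT)
P = 17.4174 - 103.44000000 + 87.11892779 = 1.0963


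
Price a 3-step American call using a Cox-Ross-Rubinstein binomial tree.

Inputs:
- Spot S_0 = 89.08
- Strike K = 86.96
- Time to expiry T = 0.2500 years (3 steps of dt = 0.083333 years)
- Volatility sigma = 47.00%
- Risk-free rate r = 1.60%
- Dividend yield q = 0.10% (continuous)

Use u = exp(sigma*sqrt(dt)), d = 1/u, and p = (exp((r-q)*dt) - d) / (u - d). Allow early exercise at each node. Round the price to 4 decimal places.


Answer: Price = V(0,0) = 10.1483

Derivation:
dt = T/N = 0.083333
u = exp(sigma*sqrt(dt)) = 1.145312; d = 1/u = 0.873124
p = (exp((r-q)*dt) - d) / (u - d) = 0.470728
Discount per step: exp(-r*dt) = 0.998668
Stock lattice S(k, i) with i counting down-moves:
  k=0: S(0,0) = 89.0800
  k=1: S(1,0) = 102.0244; S(1,1) = 77.7779
  k=2: S(2,0) = 116.8498; S(2,1) = 89.0800; S(2,2) = 67.9098
  k=3: S(3,0) = 133.8295; S(3,1) = 102.0244; S(3,2) = 77.7779; S(3,3) = 59.2937
Terminal payoffs V(N, i) = max(S_T - K, 0):
  V(3,0) = 46.869524; V(3,1) = 15.064416; V(3,2) = 0.000000; V(3,3) = 0.000000
Backward induction: V(k, i) = exp(-r*dt) * [p * V(k+1, i) + (1-p) * V(k+1, i+1)]; then take max(V_cont, immediate exercise) for American.
  V(2,0) = exp(-r*dt) * [p*46.869524 + (1-p)*15.064416] = 29.995946; exercise = 29.889814; V(2,0) = max -> 29.995946
  V(2,1) = exp(-r*dt) * [p*15.064416 + (1-p)*0.000000] = 7.081792; exercise = 2.120000; V(2,1) = max -> 7.081792
  V(2,2) = exp(-r*dt) * [p*0.000000 + (1-p)*0.000000] = 0.000000; exercise = 0.000000; V(2,2) = max -> 0.000000
  V(1,0) = exp(-r*dt) * [p*29.995946 + (1-p)*7.081792] = 17.844315; exercise = 15.064416; V(1,0) = max -> 17.844315
  V(1,1) = exp(-r*dt) * [p*7.081792 + (1-p)*0.000000] = 3.329155; exercise = 0.000000; V(1,1) = max -> 3.329155
  V(0,0) = exp(-r*dt) * [p*17.844315 + (1-p)*3.329155] = 10.148306; exercise = 2.120000; V(0,0) = max -> 10.148306


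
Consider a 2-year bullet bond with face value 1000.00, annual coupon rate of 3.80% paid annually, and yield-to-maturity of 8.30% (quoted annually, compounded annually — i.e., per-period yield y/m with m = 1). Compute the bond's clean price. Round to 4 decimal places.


Coupon per period c = face * coupon_rate / m = 38.000000
Periods per year m = 1; per-period yield y/m = 0.083000
Number of cashflows N = 2
Cashflows (t years, CF_t, discount factor 1/(1+y/m)^(m*t), PV):
  t = 1.0000: CF_t = 38.000000, DF = 0.923361, PV = 35.087719
  t = 2.0000: CF_t = 1038.000000, DF = 0.852596, PV = 884.994232
Price P = sum_t PV_t = 920.081951

Answer: Price = 920.0820


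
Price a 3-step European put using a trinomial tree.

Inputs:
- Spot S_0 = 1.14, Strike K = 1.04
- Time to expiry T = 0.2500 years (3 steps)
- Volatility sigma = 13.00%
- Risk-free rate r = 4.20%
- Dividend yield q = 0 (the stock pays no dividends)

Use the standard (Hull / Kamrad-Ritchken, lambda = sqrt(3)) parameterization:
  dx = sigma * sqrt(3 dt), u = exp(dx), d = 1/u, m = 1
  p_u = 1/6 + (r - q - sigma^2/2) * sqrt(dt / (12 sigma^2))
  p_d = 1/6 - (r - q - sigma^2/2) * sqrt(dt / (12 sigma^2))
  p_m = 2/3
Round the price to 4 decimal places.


dt = T/N = 0.083333; dx = sigma*sqrt(3*dt) = 0.065000
u = exp(dx) = 1.067159; d = 1/u = 0.937067
p_u = 0.188173, p_m = 0.666667, p_d = 0.145160
Discount per step: exp(-r*dt) = 0.996506
Stock lattice S(k, j) with j the centered position index:
  k=0: S(0,+0) = 1.1400
  k=1: S(1,-1) = 1.0683; S(1,+0) = 1.1400; S(1,+1) = 1.2166
  k=2: S(2,-2) = 1.0010; S(2,-1) = 1.0683; S(2,+0) = 1.1400; S(2,+1) = 1.2166; S(2,+2) = 1.2983
  k=3: S(3,-3) = 0.9380; S(3,-2) = 1.0010; S(3,-1) = 1.0683; S(3,+0) = 1.1400; S(3,+1) = 1.2166; S(3,+2) = 1.2983; S(3,+3) = 1.3855
Terminal payoffs V(N, j) = max(K - S_T, 0):
  V(3,-3) = 0.101968; V(3,-2) = 0.038971; V(3,-1) = 0.000000; V(3,+0) = 0.000000; V(3,+1) = 0.000000; V(3,+2) = 0.000000; V(3,+3) = 0.000000
Backward induction: V(k, j) = exp(-r*dt) * [p_u * V(k+1, j+1) + p_m * V(k+1, j) + p_d * V(k+1, j-1)]
  V(2,-2) = exp(-r*dt) * [p_u*0.000000 + p_m*0.038971 + p_d*0.101968] = 0.040640
  V(2,-1) = exp(-r*dt) * [p_u*0.000000 + p_m*0.000000 + p_d*0.038971] = 0.005637
  V(2,+0) = exp(-r*dt) * [p_u*0.000000 + p_m*0.000000 + p_d*0.000000] = 0.000000
  V(2,+1) = exp(-r*dt) * [p_u*0.000000 + p_m*0.000000 + p_d*0.000000] = 0.000000
  V(2,+2) = exp(-r*dt) * [p_u*0.000000 + p_m*0.000000 + p_d*0.000000] = 0.000000
  V(1,-1) = exp(-r*dt) * [p_u*0.000000 + p_m*0.005637 + p_d*0.040640] = 0.009624
  V(1,+0) = exp(-r*dt) * [p_u*0.000000 + p_m*0.000000 + p_d*0.005637] = 0.000815
  V(1,+1) = exp(-r*dt) * [p_u*0.000000 + p_m*0.000000 + p_d*0.000000] = 0.000000
  V(0,+0) = exp(-r*dt) * [p_u*0.000000 + p_m*0.000815 + p_d*0.009624] = 0.001934

Answer: Price = V(0,0) = 0.0019
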